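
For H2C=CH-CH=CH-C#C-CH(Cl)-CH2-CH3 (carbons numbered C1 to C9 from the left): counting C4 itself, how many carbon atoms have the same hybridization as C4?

C4 is sp2 (one π bond).
C1: sp2 ✓
C2: sp2 ✓
C3: sp2 ✓
C4: sp2 ✓
C5: sp
C6: sp
C7: sp3
C8: sp3
C9: sp3
4 carbons are sp2.

4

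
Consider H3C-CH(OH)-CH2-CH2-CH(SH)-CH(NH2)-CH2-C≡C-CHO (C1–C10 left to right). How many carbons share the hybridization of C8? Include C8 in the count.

C8 is sp (two π bonds).
C1: sp3
C2: sp3
C3: sp3
C4: sp3
C5: sp3
C6: sp3
C7: sp3
C8: sp ✓
C9: sp ✓
C10: sp2
2 carbons are sp.

2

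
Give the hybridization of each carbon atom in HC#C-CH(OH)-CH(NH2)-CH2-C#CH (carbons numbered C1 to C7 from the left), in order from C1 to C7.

C1 — 2 σ bonds, plus two π bonds. Steric number 2, so sp.
C2 (2 σ bonds, plus two π bonds) has steric number 2: sp.
C3 is sp3: 4 σ bonds, 4 electron-density regions.
C4 carries 4 σ bonds, giving a steric number of 4, so it is sp3.
C5 (4 σ bonds) has steric number 4: sp3.
C6: 2 σ bonds, plus two π bonds; 2 regions of electron density → sp.
C7 carries 2 σ bonds, plus two π bonds, giving a steric number of 2, so it is sp.

C1 sp, C2 sp, C3 sp3, C4 sp3, C5 sp3, C6 sp, C7 sp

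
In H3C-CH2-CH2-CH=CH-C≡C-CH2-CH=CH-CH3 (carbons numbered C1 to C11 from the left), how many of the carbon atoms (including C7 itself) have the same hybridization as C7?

C7 is sp (two π bonds).
C1: sp3
C2: sp3
C3: sp3
C4: sp2
C5: sp2
C6: sp ✓
C7: sp ✓
C8: sp3
C9: sp2
C10: sp2
C11: sp3
2 carbons are sp.

2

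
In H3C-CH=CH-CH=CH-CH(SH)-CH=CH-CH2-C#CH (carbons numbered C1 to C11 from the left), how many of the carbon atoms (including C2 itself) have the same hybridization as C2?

C2 is sp2 (one π bond).
C1: sp3
C2: sp2 ✓
C3: sp2 ✓
C4: sp2 ✓
C5: sp2 ✓
C6: sp3
C7: sp2 ✓
C8: sp2 ✓
C9: sp3
C10: sp
C11: sp
6 carbons are sp2.

6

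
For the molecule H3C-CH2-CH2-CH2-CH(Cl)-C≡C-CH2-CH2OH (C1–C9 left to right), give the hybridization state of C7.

C7 carries 2 σ bonds, plus two π bonds, giving a steric number of 2, so it is sp.

sp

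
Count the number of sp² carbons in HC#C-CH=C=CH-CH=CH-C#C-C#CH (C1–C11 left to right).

4

C1: sp
C2: sp
C3: sp2 ✓
C4: sp
C5: sp2 ✓
C6: sp2 ✓
C7: sp2 ✓
C8: sp
C9: sp
C10: sp
C11: sp
C3, C5, C6, C7 → 4 sp2 carbons.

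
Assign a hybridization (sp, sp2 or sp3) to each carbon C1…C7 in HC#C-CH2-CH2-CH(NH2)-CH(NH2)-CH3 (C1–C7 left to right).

C1 — 2 σ bonds, plus two π bonds. Steric number 2, so sp.
C2 — 2 σ bonds, plus two π bonds. Steric number 2, so sp.
C3 is sp3: 4 σ bonds, 4 electron-density regions.
C4: 4 σ bonds — 4 electron domains, sp3.
C5: 4 σ bonds; 4 regions of electron density → sp3.
C6 has 4 σ bonds: steric number 4 → sp3.
C7 is sp3: 4 σ bonds, 4 electron-density regions.

C1 sp, C2 sp, C3 sp3, C4 sp3, C5 sp3, C6 sp3, C7 sp3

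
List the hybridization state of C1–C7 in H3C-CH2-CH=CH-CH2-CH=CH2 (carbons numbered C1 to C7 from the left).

C1: 4 σ bonds — 4 electron domains, sp3.
C2: 4 σ bonds — 4 electron domains, sp3.
C3 is sp2: 3 σ bonds, plus one π bond, 3 electron-density regions.
C4 has 3 σ bonds, plus one π bond: steric number 3 → sp2.
C5 — 4 σ bonds. Steric number 4, so sp3.
C6 has 3 σ bonds, plus one π bond: steric number 3 → sp2.
C7: 3 σ bonds, plus one π bond — 3 electron domains, sp2.

C1 sp3, C2 sp3, C3 sp2, C4 sp2, C5 sp3, C6 sp2, C7 sp2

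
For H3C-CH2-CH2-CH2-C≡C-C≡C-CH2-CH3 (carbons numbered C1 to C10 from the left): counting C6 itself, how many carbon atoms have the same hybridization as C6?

C6 is sp (two π bonds).
C1: sp3
C2: sp3
C3: sp3
C4: sp3
C5: sp ✓
C6: sp ✓
C7: sp ✓
C8: sp ✓
C9: sp3
C10: sp3
4 carbons are sp.

4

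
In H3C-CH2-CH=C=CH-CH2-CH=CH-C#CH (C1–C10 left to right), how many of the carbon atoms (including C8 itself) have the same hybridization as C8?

4

C8 is sp2 (one π bond).
C1: sp3
C2: sp3
C3: sp2 ✓
C4: sp
C5: sp2 ✓
C6: sp3
C7: sp2 ✓
C8: sp2 ✓
C9: sp
C10: sp
4 carbons are sp2.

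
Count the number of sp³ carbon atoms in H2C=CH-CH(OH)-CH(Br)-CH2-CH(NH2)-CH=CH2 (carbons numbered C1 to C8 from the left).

C1: sp2
C2: sp2
C3: sp3 ✓
C4: sp3 ✓
C5: sp3 ✓
C6: sp3 ✓
C7: sp2
C8: sp2
C3, C4, C5, C6 → 4 sp3 carbons.

4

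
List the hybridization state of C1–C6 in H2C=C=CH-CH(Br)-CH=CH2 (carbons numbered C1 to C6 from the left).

C1 — 3 σ bonds, plus one π bond. Steric number 3, so sp2.
C2 has 2 σ bonds, plus two π bonds: steric number 2 → sp.
C3 is sp2: 3 σ bonds, plus one π bond, 3 electron-density regions.
C4 is sp3: 4 σ bonds, 4 electron-density regions.
C5: 3 σ bonds, plus one π bond; 3 regions of electron density → sp2.
C6 — 3 σ bonds, plus one π bond. Steric number 3, so sp2.

C1 sp2, C2 sp, C3 sp2, C4 sp3, C5 sp2, C6 sp2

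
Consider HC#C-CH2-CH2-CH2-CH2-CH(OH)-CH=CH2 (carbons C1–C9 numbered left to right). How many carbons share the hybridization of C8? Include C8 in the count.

2

C8 is sp2 (one π bond).
C1: sp
C2: sp
C3: sp3
C4: sp3
C5: sp3
C6: sp3
C7: sp3
C8: sp2 ✓
C9: sp2 ✓
2 carbons are sp2.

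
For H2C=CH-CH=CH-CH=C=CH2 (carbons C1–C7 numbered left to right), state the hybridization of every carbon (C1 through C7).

C1 carries 3 σ bonds, plus one π bond, giving a steric number of 3, so it is sp2.
C2: 3 σ bonds, plus one π bond — 3 electron domains, sp2.
C3 — 3 σ bonds, plus one π bond. Steric number 3, so sp2.
C4: 3 σ bonds, plus one π bond — 3 electron domains, sp2.
C5 is sp2: 3 σ bonds, plus one π bond, 3 electron-density regions.
C6 has 2 σ bonds, plus two π bonds: steric number 2 → sp.
C7: 3 σ bonds, plus one π bond; 3 regions of electron density → sp2.

C1 sp2, C2 sp2, C3 sp2, C4 sp2, C5 sp2, C6 sp, C7 sp2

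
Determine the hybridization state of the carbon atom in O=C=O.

sp

Two σ bonds, two π bonds → steric number 2 → sp.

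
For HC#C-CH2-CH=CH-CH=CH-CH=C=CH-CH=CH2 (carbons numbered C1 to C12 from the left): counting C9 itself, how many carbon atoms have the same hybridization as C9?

C9 is sp (two π bonds).
C1: sp ✓
C2: sp ✓
C3: sp3
C4: sp2
C5: sp2
C6: sp2
C7: sp2
C8: sp2
C9: sp ✓
C10: sp2
C11: sp2
C12: sp2
3 carbons are sp.

3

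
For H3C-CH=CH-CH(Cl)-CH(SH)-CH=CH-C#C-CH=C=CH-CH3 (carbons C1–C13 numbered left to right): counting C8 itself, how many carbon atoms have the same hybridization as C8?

3

C8 is sp (two π bonds).
C1: sp3
C2: sp2
C3: sp2
C4: sp3
C5: sp3
C6: sp2
C7: sp2
C8: sp ✓
C9: sp ✓
C10: sp2
C11: sp ✓
C12: sp2
C13: sp3
3 carbons are sp.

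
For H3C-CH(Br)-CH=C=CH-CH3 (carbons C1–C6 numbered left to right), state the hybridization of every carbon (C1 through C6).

C1 — 4 σ bonds. Steric number 4, so sp3.
C2 (4 σ bonds) has steric number 4: sp3.
C3 (3 σ bonds, plus one π bond) has steric number 3: sp2.
C4 has 2 σ bonds, plus two π bonds: steric number 2 → sp.
C5: 3 σ bonds, plus one π bond; 3 regions of electron density → sp2.
C6 (4 σ bonds) has steric number 4: sp3.

C1 sp3, C2 sp3, C3 sp2, C4 sp, C5 sp2, C6 sp3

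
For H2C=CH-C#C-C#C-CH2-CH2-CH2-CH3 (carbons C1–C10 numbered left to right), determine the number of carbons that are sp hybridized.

C1: sp2
C2: sp2
C3: sp ✓
C4: sp ✓
C5: sp ✓
C6: sp ✓
C7: sp3
C8: sp3
C9: sp3
C10: sp3
C3, C4, C5, C6 → 4 sp carbons.

4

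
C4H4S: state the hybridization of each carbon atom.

sp^2

Each carbon atom (3 σ bonds, plus one π bond) has steric number 3: sp2.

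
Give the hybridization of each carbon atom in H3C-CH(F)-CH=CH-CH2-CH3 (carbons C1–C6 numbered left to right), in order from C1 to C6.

C1 sp3, C2 sp3, C3 sp2, C4 sp2, C5 sp3, C6 sp3

C1: 4 σ bonds; 4 regions of electron density → sp3.
C2 is sp3: 4 σ bonds, 4 electron-density regions.
C3 (3 σ bonds, plus one π bond) has steric number 3: sp2.
C4 (3 σ bonds, plus one π bond) has steric number 3: sp2.
C5 has 4 σ bonds: steric number 4 → sp3.
C6 has 4 σ bonds: steric number 4 → sp3.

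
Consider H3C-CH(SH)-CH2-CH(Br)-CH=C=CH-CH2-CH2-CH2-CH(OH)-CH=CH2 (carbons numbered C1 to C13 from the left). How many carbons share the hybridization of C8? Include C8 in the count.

8

C8 is sp3 (only σ bonds).
C1: sp3 ✓
C2: sp3 ✓
C3: sp3 ✓
C4: sp3 ✓
C5: sp2
C6: sp
C7: sp2
C8: sp3 ✓
C9: sp3 ✓
C10: sp3 ✓
C11: sp3 ✓
C12: sp2
C13: sp2
8 carbons are sp3.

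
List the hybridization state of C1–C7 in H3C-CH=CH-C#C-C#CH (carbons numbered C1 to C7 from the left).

C1 carries 4 σ bonds, giving a steric number of 4, so it is sp3.
C2 has 3 σ bonds, plus one π bond: steric number 3 → sp2.
C3 has 3 σ bonds, plus one π bond: steric number 3 → sp2.
C4 carries 2 σ bonds, plus two π bonds, giving a steric number of 2, so it is sp.
C5 is sp: 2 σ bonds, plus two π bonds, 2 electron-density regions.
C6 (2 σ bonds, plus two π bonds) has steric number 2: sp.
C7 — 2 σ bonds, plus two π bonds. Steric number 2, so sp.

C1 sp3, C2 sp2, C3 sp2, C4 sp, C5 sp, C6 sp, C7 sp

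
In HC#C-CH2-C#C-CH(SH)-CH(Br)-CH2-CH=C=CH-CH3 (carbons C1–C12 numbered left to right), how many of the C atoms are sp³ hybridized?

C1: sp
C2: sp
C3: sp3 ✓
C4: sp
C5: sp
C6: sp3 ✓
C7: sp3 ✓
C8: sp3 ✓
C9: sp2
C10: sp
C11: sp2
C12: sp3 ✓
C3, C6, C7, C8, C12 → 5 sp3 carbons.

5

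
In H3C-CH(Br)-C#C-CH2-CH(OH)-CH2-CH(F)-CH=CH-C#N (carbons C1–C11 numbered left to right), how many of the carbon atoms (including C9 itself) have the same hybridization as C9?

2

C9 is sp2 (one π bond).
C1: sp3
C2: sp3
C3: sp
C4: sp
C5: sp3
C6: sp3
C7: sp3
C8: sp3
C9: sp2 ✓
C10: sp2 ✓
C11: sp
2 carbons are sp2.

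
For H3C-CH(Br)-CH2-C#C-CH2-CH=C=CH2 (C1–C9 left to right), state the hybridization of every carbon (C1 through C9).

C1 sp3, C2 sp3, C3 sp3, C4 sp, C5 sp, C6 sp3, C7 sp2, C8 sp, C9 sp2

C1: 4 σ bonds — 4 electron domains, sp3.
C2 (4 σ bonds) has steric number 4: sp3.
C3 has 4 σ bonds: steric number 4 → sp3.
C4 has 2 σ bonds, plus two π bonds: steric number 2 → sp.
C5 has 2 σ bonds, plus two π bonds: steric number 2 → sp.
C6: 4 σ bonds — 4 electron domains, sp3.
C7 is sp2: 3 σ bonds, plus one π bond, 3 electron-density regions.
C8: 2 σ bonds, plus two π bonds; 2 regions of electron density → sp.
C9 (3 σ bonds, plus one π bond) has steric number 3: sp2.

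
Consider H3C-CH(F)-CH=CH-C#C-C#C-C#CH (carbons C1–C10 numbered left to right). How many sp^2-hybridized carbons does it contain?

2

C1: sp3
C2: sp3
C3: sp2 ✓
C4: sp2 ✓
C5: sp
C6: sp
C7: sp
C8: sp
C9: sp
C10: sp
C3, C4 → 2 sp2 carbons.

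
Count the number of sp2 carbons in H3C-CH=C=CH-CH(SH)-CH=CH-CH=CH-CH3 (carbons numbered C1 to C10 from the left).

6

C1: sp3
C2: sp2 ✓
C3: sp
C4: sp2 ✓
C5: sp3
C6: sp2 ✓
C7: sp2 ✓
C8: sp2 ✓
C9: sp2 ✓
C10: sp3
C2, C4, C6, C7, C8, C9 → 6 sp2 carbons.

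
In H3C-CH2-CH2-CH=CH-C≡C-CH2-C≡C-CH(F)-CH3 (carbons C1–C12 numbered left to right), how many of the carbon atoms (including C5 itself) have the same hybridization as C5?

C5 is sp2 (one π bond).
C1: sp3
C2: sp3
C3: sp3
C4: sp2 ✓
C5: sp2 ✓
C6: sp
C7: sp
C8: sp3
C9: sp
C10: sp
C11: sp3
C12: sp3
2 carbons are sp2.

2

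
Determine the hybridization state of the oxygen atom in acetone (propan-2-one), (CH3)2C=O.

sp^2

One σ bond + two lone pairs = steric number 3 → sp2.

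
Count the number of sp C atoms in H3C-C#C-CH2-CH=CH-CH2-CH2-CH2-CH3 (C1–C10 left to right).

2

C1: sp3
C2: sp ✓
C3: sp ✓
C4: sp3
C5: sp2
C6: sp2
C7: sp3
C8: sp3
C9: sp3
C10: sp3
C2, C3 → 2 sp carbons.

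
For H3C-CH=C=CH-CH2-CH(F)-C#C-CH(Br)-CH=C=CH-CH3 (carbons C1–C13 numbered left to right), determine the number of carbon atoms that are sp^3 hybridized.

5

C1: sp3 ✓
C2: sp2
C3: sp
C4: sp2
C5: sp3 ✓
C6: sp3 ✓
C7: sp
C8: sp
C9: sp3 ✓
C10: sp2
C11: sp
C12: sp2
C13: sp3 ✓
C1, C5, C6, C9, C13 → 5 sp3 carbons.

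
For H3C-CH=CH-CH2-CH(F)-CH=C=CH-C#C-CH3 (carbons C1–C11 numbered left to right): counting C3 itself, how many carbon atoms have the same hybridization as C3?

4

C3 is sp2 (one π bond).
C1: sp3
C2: sp2 ✓
C3: sp2 ✓
C4: sp3
C5: sp3
C6: sp2 ✓
C7: sp
C8: sp2 ✓
C9: sp
C10: sp
C11: sp3
4 carbons are sp2.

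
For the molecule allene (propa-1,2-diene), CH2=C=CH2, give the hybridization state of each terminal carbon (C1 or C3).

sp²

Each terminal carbon (C1 or C3) has 3 σ bonds, plus one π bond: steric number 3 → sp2.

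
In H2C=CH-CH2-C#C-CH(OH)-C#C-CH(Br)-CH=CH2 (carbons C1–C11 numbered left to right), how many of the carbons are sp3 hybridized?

C1: sp2
C2: sp2
C3: sp3 ✓
C4: sp
C5: sp
C6: sp3 ✓
C7: sp
C8: sp
C9: sp3 ✓
C10: sp2
C11: sp2
C3, C6, C9 → 3 sp3 carbons.

3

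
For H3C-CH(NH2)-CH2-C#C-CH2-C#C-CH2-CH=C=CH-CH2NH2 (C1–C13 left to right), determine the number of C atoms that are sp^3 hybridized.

C1: sp3 ✓
C2: sp3 ✓
C3: sp3 ✓
C4: sp
C5: sp
C6: sp3 ✓
C7: sp
C8: sp
C9: sp3 ✓
C10: sp2
C11: sp
C12: sp2
C13: sp3 ✓
C1, C2, C3, C6, C9, C13 → 6 sp3 carbons.

6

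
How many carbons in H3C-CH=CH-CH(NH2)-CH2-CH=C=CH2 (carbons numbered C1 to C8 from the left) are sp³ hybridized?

C1: sp3 ✓
C2: sp2
C3: sp2
C4: sp3 ✓
C5: sp3 ✓
C6: sp2
C7: sp
C8: sp2
C1, C4, C5 → 3 sp3 carbons.

3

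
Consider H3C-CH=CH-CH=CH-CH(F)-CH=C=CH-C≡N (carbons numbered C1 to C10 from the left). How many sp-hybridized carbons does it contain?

2

C1: sp3
C2: sp2
C3: sp2
C4: sp2
C5: sp2
C6: sp3
C7: sp2
C8: sp ✓
C9: sp2
C10: sp ✓
C8, C10 → 2 sp carbons.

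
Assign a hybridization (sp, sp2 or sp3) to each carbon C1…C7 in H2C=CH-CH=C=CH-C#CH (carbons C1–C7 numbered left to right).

C1 (3 σ bonds, plus one π bond) has steric number 3: sp2.
C2 is sp2: 3 σ bonds, plus one π bond, 3 electron-density regions.
C3 has 3 σ bonds, plus one π bond: steric number 3 → sp2.
C4 — 2 σ bonds, plus two π bonds. Steric number 2, so sp.
C5: 3 σ bonds, plus one π bond; 3 regions of electron density → sp2.
C6 (2 σ bonds, plus two π bonds) has steric number 2: sp.
C7 is sp: 2 σ bonds, plus two π bonds, 2 electron-density regions.

C1 sp2, C2 sp2, C3 sp2, C4 sp, C5 sp2, C6 sp, C7 sp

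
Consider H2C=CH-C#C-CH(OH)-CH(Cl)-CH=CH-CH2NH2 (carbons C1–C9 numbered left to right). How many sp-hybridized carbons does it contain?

C1: sp2
C2: sp2
C3: sp ✓
C4: sp ✓
C5: sp3
C6: sp3
C7: sp2
C8: sp2
C9: sp3
C3, C4 → 2 sp carbons.

2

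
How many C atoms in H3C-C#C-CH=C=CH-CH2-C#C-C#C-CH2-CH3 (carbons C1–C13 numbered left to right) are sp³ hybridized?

4

C1: sp3 ✓
C2: sp
C3: sp
C4: sp2
C5: sp
C6: sp2
C7: sp3 ✓
C8: sp
C9: sp
C10: sp
C11: sp
C12: sp3 ✓
C13: sp3 ✓
C1, C7, C12, C13 → 4 sp3 carbons.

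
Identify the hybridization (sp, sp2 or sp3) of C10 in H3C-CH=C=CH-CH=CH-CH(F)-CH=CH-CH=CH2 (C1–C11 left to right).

C10 — 3 σ bonds, plus one π bond. Steric number 3, so sp2.

sp2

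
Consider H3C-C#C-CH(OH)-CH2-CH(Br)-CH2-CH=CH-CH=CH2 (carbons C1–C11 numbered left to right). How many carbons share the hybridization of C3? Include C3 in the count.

C3 is sp (two π bonds).
C1: sp3
C2: sp ✓
C3: sp ✓
C4: sp3
C5: sp3
C6: sp3
C7: sp3
C8: sp2
C9: sp2
C10: sp2
C11: sp2
2 carbons are sp.

2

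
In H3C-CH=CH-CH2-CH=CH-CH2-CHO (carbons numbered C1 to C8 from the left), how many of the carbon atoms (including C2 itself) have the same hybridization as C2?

5

C2 is sp2 (one π bond).
C1: sp3
C2: sp2 ✓
C3: sp2 ✓
C4: sp3
C5: sp2 ✓
C6: sp2 ✓
C7: sp3
C8: sp2 ✓
5 carbons are sp2.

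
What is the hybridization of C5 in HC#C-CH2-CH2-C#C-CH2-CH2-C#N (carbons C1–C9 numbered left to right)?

C5 has 2 σ bonds, plus two π bonds: steric number 2 → sp.

sp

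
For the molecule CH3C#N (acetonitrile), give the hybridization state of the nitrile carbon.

sp

The nitrile carbon — 2 σ bonds, plus two π bonds. Steric number 2, so sp.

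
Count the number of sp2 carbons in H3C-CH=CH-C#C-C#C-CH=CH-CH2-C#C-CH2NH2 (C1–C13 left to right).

C1: sp3
C2: sp2 ✓
C3: sp2 ✓
C4: sp
C5: sp
C6: sp
C7: sp
C8: sp2 ✓
C9: sp2 ✓
C10: sp3
C11: sp
C12: sp
C13: sp3
C2, C3, C8, C9 → 4 sp2 carbons.

4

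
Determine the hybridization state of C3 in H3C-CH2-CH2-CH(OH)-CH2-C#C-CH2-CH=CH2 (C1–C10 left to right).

C3: 4 σ bonds — 4 electron domains, sp3.

sp^3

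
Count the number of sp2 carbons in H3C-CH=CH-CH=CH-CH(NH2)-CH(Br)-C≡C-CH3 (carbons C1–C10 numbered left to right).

4

C1: sp3
C2: sp2 ✓
C3: sp2 ✓
C4: sp2 ✓
C5: sp2 ✓
C6: sp3
C7: sp3
C8: sp
C9: sp
C10: sp3
C2, C3, C4, C5 → 4 sp2 carbons.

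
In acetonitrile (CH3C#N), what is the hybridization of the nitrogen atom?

N has one σ bond and one lone pair: steric number 2 → sp.

sp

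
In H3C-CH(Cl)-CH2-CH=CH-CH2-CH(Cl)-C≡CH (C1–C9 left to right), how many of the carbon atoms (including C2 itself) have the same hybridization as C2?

C2 is sp3 (only σ bonds).
C1: sp3 ✓
C2: sp3 ✓
C3: sp3 ✓
C4: sp2
C5: sp2
C6: sp3 ✓
C7: sp3 ✓
C8: sp
C9: sp
5 carbons are sp3.

5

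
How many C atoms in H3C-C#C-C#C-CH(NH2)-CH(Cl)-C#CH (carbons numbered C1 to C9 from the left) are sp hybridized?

C1: sp3
C2: sp ✓
C3: sp ✓
C4: sp ✓
C5: sp ✓
C6: sp3
C7: sp3
C8: sp ✓
C9: sp ✓
C2, C3, C4, C5, C8, C9 → 6 sp carbons.

6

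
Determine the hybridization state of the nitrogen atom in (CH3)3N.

The nitrogen atom has 3 σ bonds and 1 lone pair: steric number 4 → sp3.

sp³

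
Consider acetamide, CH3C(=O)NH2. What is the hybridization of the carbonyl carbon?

sp²

The carbonyl carbon has 3 σ bonds, plus one π bond: steric number 3 → sp2.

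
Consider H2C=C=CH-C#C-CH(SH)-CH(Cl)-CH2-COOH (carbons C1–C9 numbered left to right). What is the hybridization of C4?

sp

C4 — 2 σ bonds, plus two π bonds. Steric number 2, so sp.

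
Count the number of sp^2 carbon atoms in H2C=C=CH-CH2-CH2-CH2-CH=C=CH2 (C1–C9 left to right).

C1: sp2 ✓
C2: sp
C3: sp2 ✓
C4: sp3
C5: sp3
C6: sp3
C7: sp2 ✓
C8: sp
C9: sp2 ✓
C1, C3, C7, C9 → 4 sp2 carbons.

4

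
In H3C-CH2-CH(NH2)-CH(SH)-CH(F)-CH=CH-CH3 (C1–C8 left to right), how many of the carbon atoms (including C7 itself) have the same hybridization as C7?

C7 is sp2 (one π bond).
C1: sp3
C2: sp3
C3: sp3
C4: sp3
C5: sp3
C6: sp2 ✓
C7: sp2 ✓
C8: sp3
2 carbons are sp2.

2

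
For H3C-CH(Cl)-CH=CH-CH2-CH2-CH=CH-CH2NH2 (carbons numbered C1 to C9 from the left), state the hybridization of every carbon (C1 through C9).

C1 sp3, C2 sp3, C3 sp2, C4 sp2, C5 sp3, C6 sp3, C7 sp2, C8 sp2, C9 sp3

C1 (4 σ bonds) has steric number 4: sp3.
C2 carries 4 σ bonds, giving a steric number of 4, so it is sp3.
C3 is sp2: 3 σ bonds, plus one π bond, 3 electron-density regions.
C4 — 3 σ bonds, plus one π bond. Steric number 3, so sp2.
C5: 4 σ bonds; 4 regions of electron density → sp3.
C6 (4 σ bonds) has steric number 4: sp3.
C7 carries 3 σ bonds, plus one π bond, giving a steric number of 3, so it is sp2.
C8 — 3 σ bonds, plus one π bond. Steric number 3, so sp2.
C9 is sp3: 4 σ bonds, 4 electron-density regions.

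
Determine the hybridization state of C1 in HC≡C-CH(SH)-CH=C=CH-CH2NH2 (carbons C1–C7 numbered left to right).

sp

C1: 2 σ bonds, plus two π bonds; 2 regions of electron density → sp.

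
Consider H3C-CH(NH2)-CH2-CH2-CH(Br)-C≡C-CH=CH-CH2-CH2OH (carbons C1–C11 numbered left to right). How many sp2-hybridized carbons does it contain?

C1: sp3
C2: sp3
C3: sp3
C4: sp3
C5: sp3
C6: sp
C7: sp
C8: sp2 ✓
C9: sp2 ✓
C10: sp3
C11: sp3
C8, C9 → 2 sp2 carbons.

2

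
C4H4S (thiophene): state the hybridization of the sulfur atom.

sp²

Analogous to furan: one S lone pair in the aromatic π system, S is sp2.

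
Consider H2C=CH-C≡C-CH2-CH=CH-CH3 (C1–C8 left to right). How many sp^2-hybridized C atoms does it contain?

4

C1: sp2 ✓
C2: sp2 ✓
C3: sp
C4: sp
C5: sp3
C6: sp2 ✓
C7: sp2 ✓
C8: sp3
C1, C2, C6, C7 → 4 sp2 carbons.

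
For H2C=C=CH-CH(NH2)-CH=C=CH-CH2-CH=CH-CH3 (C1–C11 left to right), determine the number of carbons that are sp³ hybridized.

3

C1: sp2
C2: sp
C3: sp2
C4: sp3 ✓
C5: sp2
C6: sp
C7: sp2
C8: sp3 ✓
C9: sp2
C10: sp2
C11: sp3 ✓
C4, C8, C11 → 3 sp3 carbons.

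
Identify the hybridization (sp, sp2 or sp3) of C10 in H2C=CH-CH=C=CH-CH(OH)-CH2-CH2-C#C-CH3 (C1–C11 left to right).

C10: 2 σ bonds, plus two π bonds; 2 regions of electron density → sp.

sp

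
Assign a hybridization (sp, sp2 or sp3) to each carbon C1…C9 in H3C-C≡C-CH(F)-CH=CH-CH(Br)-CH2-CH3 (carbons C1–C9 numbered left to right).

C1 sp3, C2 sp, C3 sp, C4 sp3, C5 sp2, C6 sp2, C7 sp3, C8 sp3, C9 sp3

C1 carries 4 σ bonds, giving a steric number of 4, so it is sp3.
C2 is sp: 2 σ bonds, plus two π bonds, 2 electron-density regions.
C3 — 2 σ bonds, plus two π bonds. Steric number 2, so sp.
C4 carries 4 σ bonds, giving a steric number of 4, so it is sp3.
C5 (3 σ bonds, plus one π bond) has steric number 3: sp2.
C6 is sp2: 3 σ bonds, plus one π bond, 3 electron-density regions.
C7: 4 σ bonds — 4 electron domains, sp3.
C8 carries 4 σ bonds, giving a steric number of 4, so it is sp3.
C9: 4 σ bonds; 4 regions of electron density → sp3.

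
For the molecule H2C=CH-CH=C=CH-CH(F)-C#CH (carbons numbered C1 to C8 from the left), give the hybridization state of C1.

C1 (3 σ bonds, plus one π bond) has steric number 3: sp2.

sp2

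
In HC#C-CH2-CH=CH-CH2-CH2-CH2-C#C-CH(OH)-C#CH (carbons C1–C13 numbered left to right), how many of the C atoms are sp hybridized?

C1: sp ✓
C2: sp ✓
C3: sp3
C4: sp2
C5: sp2
C6: sp3
C7: sp3
C8: sp3
C9: sp ✓
C10: sp ✓
C11: sp3
C12: sp ✓
C13: sp ✓
C1, C2, C9, C10, C12, C13 → 6 sp carbons.

6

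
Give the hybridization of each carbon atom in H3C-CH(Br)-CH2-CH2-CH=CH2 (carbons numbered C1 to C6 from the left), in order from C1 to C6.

C1 sp3, C2 sp3, C3 sp3, C4 sp3, C5 sp2, C6 sp2

C1 carries 4 σ bonds, giving a steric number of 4, so it is sp3.
C2: 4 σ bonds; 4 regions of electron density → sp3.
C3 has 4 σ bonds: steric number 4 → sp3.
C4 is sp3: 4 σ bonds, 4 electron-density regions.
C5 is sp2: 3 σ bonds, plus one π bond, 3 electron-density regions.
C6 — 3 σ bonds, plus one π bond. Steric number 3, so sp2.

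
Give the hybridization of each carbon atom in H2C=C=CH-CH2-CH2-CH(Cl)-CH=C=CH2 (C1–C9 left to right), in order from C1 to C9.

C1 has 3 σ bonds, plus one π bond: steric number 3 → sp2.
C2 carries 2 σ bonds, plus two π bonds, giving a steric number of 2, so it is sp.
C3 is sp2: 3 σ bonds, plus one π bond, 3 electron-density regions.
C4 is sp3: 4 σ bonds, 4 electron-density regions.
C5 (4 σ bonds) has steric number 4: sp3.
C6 carries 4 σ bonds, giving a steric number of 4, so it is sp3.
C7 (3 σ bonds, plus one π bond) has steric number 3: sp2.
C8 (2 σ bonds, plus two π bonds) has steric number 2: sp.
C9: 3 σ bonds, plus one π bond; 3 regions of electron density → sp2.

C1 sp2, C2 sp, C3 sp2, C4 sp3, C5 sp3, C6 sp3, C7 sp2, C8 sp, C9 sp2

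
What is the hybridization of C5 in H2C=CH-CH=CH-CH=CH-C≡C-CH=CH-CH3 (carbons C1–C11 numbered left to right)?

sp²

C5 — 3 σ bonds, plus one π bond. Steric number 3, so sp2.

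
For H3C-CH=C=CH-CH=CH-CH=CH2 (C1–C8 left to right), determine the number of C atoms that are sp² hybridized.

6

C1: sp3
C2: sp2 ✓
C3: sp
C4: sp2 ✓
C5: sp2 ✓
C6: sp2 ✓
C7: sp2 ✓
C8: sp2 ✓
C2, C4, C5, C6, C7, C8 → 6 sp2 carbons.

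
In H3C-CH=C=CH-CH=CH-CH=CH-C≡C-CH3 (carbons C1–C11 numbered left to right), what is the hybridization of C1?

C1 is sp3: 4 σ bonds, 4 electron-density regions.

sp^3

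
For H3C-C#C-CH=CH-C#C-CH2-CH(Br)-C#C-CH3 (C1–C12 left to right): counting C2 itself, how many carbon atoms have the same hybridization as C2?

6

C2 is sp (two π bonds).
C1: sp3
C2: sp ✓
C3: sp ✓
C4: sp2
C5: sp2
C6: sp ✓
C7: sp ✓
C8: sp3
C9: sp3
C10: sp ✓
C11: sp ✓
C12: sp3
6 carbons are sp.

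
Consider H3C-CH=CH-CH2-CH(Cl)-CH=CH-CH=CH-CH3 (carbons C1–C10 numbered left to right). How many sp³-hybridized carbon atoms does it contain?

4

C1: sp3 ✓
C2: sp2
C3: sp2
C4: sp3 ✓
C5: sp3 ✓
C6: sp2
C7: sp2
C8: sp2
C9: sp2
C10: sp3 ✓
C1, C4, C5, C10 → 4 sp3 carbons.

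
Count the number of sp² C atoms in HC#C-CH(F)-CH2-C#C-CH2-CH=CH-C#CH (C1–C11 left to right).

2

C1: sp
C2: sp
C3: sp3
C4: sp3
C5: sp
C6: sp
C7: sp3
C8: sp2 ✓
C9: sp2 ✓
C10: sp
C11: sp
C8, C9 → 2 sp2 carbons.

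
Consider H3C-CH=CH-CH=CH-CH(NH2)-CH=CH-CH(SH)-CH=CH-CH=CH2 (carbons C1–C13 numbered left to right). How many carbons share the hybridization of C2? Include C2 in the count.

C2 is sp2 (one π bond).
C1: sp3
C2: sp2 ✓
C3: sp2 ✓
C4: sp2 ✓
C5: sp2 ✓
C6: sp3
C7: sp2 ✓
C8: sp2 ✓
C9: sp3
C10: sp2 ✓
C11: sp2 ✓
C12: sp2 ✓
C13: sp2 ✓
10 carbons are sp2.

10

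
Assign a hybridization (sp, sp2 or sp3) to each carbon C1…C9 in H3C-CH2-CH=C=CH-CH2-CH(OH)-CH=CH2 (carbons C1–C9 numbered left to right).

C1 is sp3: 4 σ bonds, 4 electron-density regions.
C2 has 4 σ bonds: steric number 4 → sp3.
C3: 3 σ bonds, plus one π bond; 3 regions of electron density → sp2.
C4: 2 σ bonds, plus two π bonds; 2 regions of electron density → sp.
C5 carries 3 σ bonds, plus one π bond, giving a steric number of 3, so it is sp2.
C6 has 4 σ bonds: steric number 4 → sp3.
C7 is sp3: 4 σ bonds, 4 electron-density regions.
C8 carries 3 σ bonds, plus one π bond, giving a steric number of 3, so it is sp2.
C9 carries 3 σ bonds, plus one π bond, giving a steric number of 3, so it is sp2.

C1 sp3, C2 sp3, C3 sp2, C4 sp, C5 sp2, C6 sp3, C7 sp3, C8 sp2, C9 sp2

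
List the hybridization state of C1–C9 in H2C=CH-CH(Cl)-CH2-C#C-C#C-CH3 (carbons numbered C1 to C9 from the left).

C1 sp2, C2 sp2, C3 sp3, C4 sp3, C5 sp, C6 sp, C7 sp, C8 sp, C9 sp3

C1: 3 σ bonds, plus one π bond; 3 regions of electron density → sp2.
C2 carries 3 σ bonds, plus one π bond, giving a steric number of 3, so it is sp2.
C3: 4 σ bonds — 4 electron domains, sp3.
C4: 4 σ bonds; 4 regions of electron density → sp3.
C5 (2 σ bonds, plus two π bonds) has steric number 2: sp.
C6 — 2 σ bonds, plus two π bonds. Steric number 2, so sp.
C7 — 2 σ bonds, plus two π bonds. Steric number 2, so sp.
C8: 2 σ bonds, plus two π bonds; 2 regions of electron density → sp.
C9 is sp3: 4 σ bonds, 4 electron-density regions.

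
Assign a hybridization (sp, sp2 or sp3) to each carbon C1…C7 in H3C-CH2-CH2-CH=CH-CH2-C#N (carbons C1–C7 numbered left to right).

C1 sp3, C2 sp3, C3 sp3, C4 sp2, C5 sp2, C6 sp3, C7 sp

C1 carries 4 σ bonds, giving a steric number of 4, so it is sp3.
C2: 4 σ bonds — 4 electron domains, sp3.
C3 is sp3: 4 σ bonds, 4 electron-density regions.
C4: 3 σ bonds, plus one π bond — 3 electron domains, sp2.
C5: 3 σ bonds, plus one π bond — 3 electron domains, sp2.
C6 is sp3: 4 σ bonds, 4 electron-density regions.
C7 carries 2 σ bonds, plus two π bonds, giving a steric number of 2, so it is sp.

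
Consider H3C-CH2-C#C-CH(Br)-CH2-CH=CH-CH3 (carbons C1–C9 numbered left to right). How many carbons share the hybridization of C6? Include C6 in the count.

5

C6 is sp3 (only σ bonds).
C1: sp3 ✓
C2: sp3 ✓
C3: sp
C4: sp
C5: sp3 ✓
C6: sp3 ✓
C7: sp2
C8: sp2
C9: sp3 ✓
5 carbons are sp3.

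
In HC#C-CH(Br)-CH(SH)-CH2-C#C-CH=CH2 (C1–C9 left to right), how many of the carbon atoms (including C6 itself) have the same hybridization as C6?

4

C6 is sp (two π bonds).
C1: sp ✓
C2: sp ✓
C3: sp3
C4: sp3
C5: sp3
C6: sp ✓
C7: sp ✓
C8: sp2
C9: sp2
4 carbons are sp.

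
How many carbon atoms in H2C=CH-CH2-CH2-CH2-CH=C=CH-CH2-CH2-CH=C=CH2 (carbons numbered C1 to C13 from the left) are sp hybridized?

C1: sp2
C2: sp2
C3: sp3
C4: sp3
C5: sp3
C6: sp2
C7: sp ✓
C8: sp2
C9: sp3
C10: sp3
C11: sp2
C12: sp ✓
C13: sp2
C7, C12 → 2 sp carbons.

2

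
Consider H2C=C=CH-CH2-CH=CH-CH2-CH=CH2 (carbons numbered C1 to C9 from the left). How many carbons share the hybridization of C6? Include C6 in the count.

6

C6 is sp2 (one π bond).
C1: sp2 ✓
C2: sp
C3: sp2 ✓
C4: sp3
C5: sp2 ✓
C6: sp2 ✓
C7: sp3
C8: sp2 ✓
C9: sp2 ✓
6 carbons are sp2.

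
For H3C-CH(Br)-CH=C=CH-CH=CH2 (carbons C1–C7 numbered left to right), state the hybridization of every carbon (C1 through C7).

C1 has 4 σ bonds: steric number 4 → sp3.
C2 has 4 σ bonds: steric number 4 → sp3.
C3 is sp2: 3 σ bonds, plus one π bond, 3 electron-density regions.
C4 has 2 σ bonds, plus two π bonds: steric number 2 → sp.
C5: 3 σ bonds, plus one π bond; 3 regions of electron density → sp2.
C6 has 3 σ bonds, plus one π bond: steric number 3 → sp2.
C7 — 3 σ bonds, plus one π bond. Steric number 3, so sp2.

C1 sp3, C2 sp3, C3 sp2, C4 sp, C5 sp2, C6 sp2, C7 sp2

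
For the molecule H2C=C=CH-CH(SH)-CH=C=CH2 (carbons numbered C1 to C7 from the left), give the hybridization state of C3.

C3 has 3 σ bonds, plus one π bond: steric number 3 → sp2.

sp^2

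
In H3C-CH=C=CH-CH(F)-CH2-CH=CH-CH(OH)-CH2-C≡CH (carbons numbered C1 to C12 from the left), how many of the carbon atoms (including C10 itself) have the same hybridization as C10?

5

C10 is sp3 (only σ bonds).
C1: sp3 ✓
C2: sp2
C3: sp
C4: sp2
C5: sp3 ✓
C6: sp3 ✓
C7: sp2
C8: sp2
C9: sp3 ✓
C10: sp3 ✓
C11: sp
C12: sp
5 carbons are sp3.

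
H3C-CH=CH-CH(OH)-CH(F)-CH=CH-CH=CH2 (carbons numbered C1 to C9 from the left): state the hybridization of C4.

C4 — 4 σ bonds. Steric number 4, so sp3.

sp^3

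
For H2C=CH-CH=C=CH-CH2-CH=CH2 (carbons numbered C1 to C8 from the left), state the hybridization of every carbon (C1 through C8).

C1: 3 σ bonds, plus one π bond; 3 regions of electron density → sp2.
C2 has 3 σ bonds, plus one π bond: steric number 3 → sp2.
C3: 3 σ bonds, plus one π bond — 3 electron domains, sp2.
C4 carries 2 σ bonds, plus two π bonds, giving a steric number of 2, so it is sp.
C5 has 3 σ bonds, plus one π bond: steric number 3 → sp2.
C6 carries 4 σ bonds, giving a steric number of 4, so it is sp3.
C7 carries 3 σ bonds, plus one π bond, giving a steric number of 3, so it is sp2.
C8: 3 σ bonds, plus one π bond; 3 regions of electron density → sp2.

C1 sp2, C2 sp2, C3 sp2, C4 sp, C5 sp2, C6 sp3, C7 sp2, C8 sp2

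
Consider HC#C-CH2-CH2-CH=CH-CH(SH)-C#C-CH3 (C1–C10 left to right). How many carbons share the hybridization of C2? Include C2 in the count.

C2 is sp (two π bonds).
C1: sp ✓
C2: sp ✓
C3: sp3
C4: sp3
C5: sp2
C6: sp2
C7: sp3
C8: sp ✓
C9: sp ✓
C10: sp3
4 carbons are sp.

4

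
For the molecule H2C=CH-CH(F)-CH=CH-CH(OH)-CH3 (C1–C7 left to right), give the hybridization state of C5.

sp2

C5: 3 σ bonds, plus one π bond; 3 regions of electron density → sp2.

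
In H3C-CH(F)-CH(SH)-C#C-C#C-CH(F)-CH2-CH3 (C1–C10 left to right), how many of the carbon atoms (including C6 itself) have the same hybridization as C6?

C6 is sp (two π bonds).
C1: sp3
C2: sp3
C3: sp3
C4: sp ✓
C5: sp ✓
C6: sp ✓
C7: sp ✓
C8: sp3
C9: sp3
C10: sp3
4 carbons are sp.

4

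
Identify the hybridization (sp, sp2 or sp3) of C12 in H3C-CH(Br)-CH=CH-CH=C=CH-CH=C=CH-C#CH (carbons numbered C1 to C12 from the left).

C12 is sp: 2 σ bonds, plus two π bonds, 2 electron-density regions.

sp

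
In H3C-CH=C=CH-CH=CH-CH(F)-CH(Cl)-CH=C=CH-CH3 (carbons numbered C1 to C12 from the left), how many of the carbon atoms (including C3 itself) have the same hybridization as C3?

C3 is sp (two π bonds).
C1: sp3
C2: sp2
C3: sp ✓
C4: sp2
C5: sp2
C6: sp2
C7: sp3
C8: sp3
C9: sp2
C10: sp ✓
C11: sp2
C12: sp3
2 carbons are sp.

2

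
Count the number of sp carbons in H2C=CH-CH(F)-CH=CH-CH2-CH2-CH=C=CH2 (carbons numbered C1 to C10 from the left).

C1: sp2
C2: sp2
C3: sp3
C4: sp2
C5: sp2
C6: sp3
C7: sp3
C8: sp2
C9: sp ✓
C10: sp2
C9 → 1 sp carbon.

1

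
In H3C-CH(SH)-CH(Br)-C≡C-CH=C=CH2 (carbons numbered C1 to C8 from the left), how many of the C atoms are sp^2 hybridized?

2

C1: sp3
C2: sp3
C3: sp3
C4: sp
C5: sp
C6: sp2 ✓
C7: sp
C8: sp2 ✓
C6, C8 → 2 sp2 carbons.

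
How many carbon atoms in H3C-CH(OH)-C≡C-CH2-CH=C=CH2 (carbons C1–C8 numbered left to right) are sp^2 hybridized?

C1: sp3
C2: sp3
C3: sp
C4: sp
C5: sp3
C6: sp2 ✓
C7: sp
C8: sp2 ✓
C6, C8 → 2 sp2 carbons.

2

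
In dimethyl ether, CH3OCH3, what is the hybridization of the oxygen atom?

sp^3

Two σ bonds + two lone pairs = steric number 4 → sp3.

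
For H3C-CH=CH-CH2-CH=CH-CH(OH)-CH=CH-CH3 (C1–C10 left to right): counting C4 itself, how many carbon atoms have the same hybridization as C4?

4

C4 is sp3 (only σ bonds).
C1: sp3 ✓
C2: sp2
C3: sp2
C4: sp3 ✓
C5: sp2
C6: sp2
C7: sp3 ✓
C8: sp2
C9: sp2
C10: sp3 ✓
4 carbons are sp3.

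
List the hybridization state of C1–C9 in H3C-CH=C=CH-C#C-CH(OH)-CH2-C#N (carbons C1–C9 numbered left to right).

C1 sp3, C2 sp2, C3 sp, C4 sp2, C5 sp, C6 sp, C7 sp3, C8 sp3, C9 sp

C1 — 4 σ bonds. Steric number 4, so sp3.
C2 — 3 σ bonds, plus one π bond. Steric number 3, so sp2.
C3 carries 2 σ bonds, plus two π bonds, giving a steric number of 2, so it is sp.
C4 has 3 σ bonds, plus one π bond: steric number 3 → sp2.
C5 is sp: 2 σ bonds, plus two π bonds, 2 electron-density regions.
C6 has 2 σ bonds, plus two π bonds: steric number 2 → sp.
C7: 4 σ bonds — 4 electron domains, sp3.
C8 has 4 σ bonds: steric number 4 → sp3.
C9 has 2 σ bonds, plus two π bonds: steric number 2 → sp.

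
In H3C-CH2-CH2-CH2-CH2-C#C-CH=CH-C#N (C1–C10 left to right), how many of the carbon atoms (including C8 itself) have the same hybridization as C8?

C8 is sp2 (one π bond).
C1: sp3
C2: sp3
C3: sp3
C4: sp3
C5: sp3
C6: sp
C7: sp
C8: sp2 ✓
C9: sp2 ✓
C10: sp
2 carbons are sp2.

2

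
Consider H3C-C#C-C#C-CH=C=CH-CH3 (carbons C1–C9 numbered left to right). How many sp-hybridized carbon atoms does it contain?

5

C1: sp3
C2: sp ✓
C3: sp ✓
C4: sp ✓
C5: sp ✓
C6: sp2
C7: sp ✓
C8: sp2
C9: sp3
C2, C3, C4, C5, C7 → 5 sp carbons.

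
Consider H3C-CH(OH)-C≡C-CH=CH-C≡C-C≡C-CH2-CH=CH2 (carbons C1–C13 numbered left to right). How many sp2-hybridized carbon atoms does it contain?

C1: sp3
C2: sp3
C3: sp
C4: sp
C5: sp2 ✓
C6: sp2 ✓
C7: sp
C8: sp
C9: sp
C10: sp
C11: sp3
C12: sp2 ✓
C13: sp2 ✓
C5, C6, C12, C13 → 4 sp2 carbons.

4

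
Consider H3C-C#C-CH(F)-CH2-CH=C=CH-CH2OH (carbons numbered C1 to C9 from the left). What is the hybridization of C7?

sp

C7 — 2 σ bonds, plus two π bonds. Steric number 2, so sp.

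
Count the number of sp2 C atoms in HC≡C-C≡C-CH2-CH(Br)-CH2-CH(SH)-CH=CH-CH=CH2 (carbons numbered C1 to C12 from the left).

C1: sp
C2: sp
C3: sp
C4: sp
C5: sp3
C6: sp3
C7: sp3
C8: sp3
C9: sp2 ✓
C10: sp2 ✓
C11: sp2 ✓
C12: sp2 ✓
C9, C10, C11, C12 → 4 sp2 carbons.

4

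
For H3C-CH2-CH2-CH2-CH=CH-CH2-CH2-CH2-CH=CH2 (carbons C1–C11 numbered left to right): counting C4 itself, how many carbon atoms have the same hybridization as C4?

C4 is sp3 (only σ bonds).
C1: sp3 ✓
C2: sp3 ✓
C3: sp3 ✓
C4: sp3 ✓
C5: sp2
C6: sp2
C7: sp3 ✓
C8: sp3 ✓
C9: sp3 ✓
C10: sp2
C11: sp2
7 carbons are sp3.

7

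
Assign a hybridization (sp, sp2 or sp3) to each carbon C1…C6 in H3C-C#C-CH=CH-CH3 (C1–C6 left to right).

C1 has 4 σ bonds: steric number 4 → sp3.
C2 (2 σ bonds, plus two π bonds) has steric number 2: sp.
C3 has 2 σ bonds, plus two π bonds: steric number 2 → sp.
C4 — 3 σ bonds, plus one π bond. Steric number 3, so sp2.
C5 — 3 σ bonds, plus one π bond. Steric number 3, so sp2.
C6 has 4 σ bonds: steric number 4 → sp3.

C1 sp3, C2 sp, C3 sp, C4 sp2, C5 sp2, C6 sp3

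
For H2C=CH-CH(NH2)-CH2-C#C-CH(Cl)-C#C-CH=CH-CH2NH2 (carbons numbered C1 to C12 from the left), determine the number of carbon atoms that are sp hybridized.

4

C1: sp2
C2: sp2
C3: sp3
C4: sp3
C5: sp ✓
C6: sp ✓
C7: sp3
C8: sp ✓
C9: sp ✓
C10: sp2
C11: sp2
C12: sp3
C5, C6, C8, C9 → 4 sp carbons.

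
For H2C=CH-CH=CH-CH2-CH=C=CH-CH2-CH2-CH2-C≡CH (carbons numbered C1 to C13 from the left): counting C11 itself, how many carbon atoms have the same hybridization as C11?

C11 is sp3 (only σ bonds).
C1: sp2
C2: sp2
C3: sp2
C4: sp2
C5: sp3 ✓
C6: sp2
C7: sp
C8: sp2
C9: sp3 ✓
C10: sp3 ✓
C11: sp3 ✓
C12: sp
C13: sp
4 carbons are sp3.

4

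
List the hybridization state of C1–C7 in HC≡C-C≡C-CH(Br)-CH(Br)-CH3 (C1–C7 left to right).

C1 (2 σ bonds, plus two π bonds) has steric number 2: sp.
C2 (2 σ bonds, plus two π bonds) has steric number 2: sp.
C3 has 2 σ bonds, plus two π bonds: steric number 2 → sp.
C4 — 2 σ bonds, plus two π bonds. Steric number 2, so sp.
C5 carries 4 σ bonds, giving a steric number of 4, so it is sp3.
C6 — 4 σ bonds. Steric number 4, so sp3.
C7 has 4 σ bonds: steric number 4 → sp3.

C1 sp, C2 sp, C3 sp, C4 sp, C5 sp3, C6 sp3, C7 sp3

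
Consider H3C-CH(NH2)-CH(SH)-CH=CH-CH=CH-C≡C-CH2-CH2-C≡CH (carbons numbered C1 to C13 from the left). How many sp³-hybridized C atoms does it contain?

C1: sp3 ✓
C2: sp3 ✓
C3: sp3 ✓
C4: sp2
C5: sp2
C6: sp2
C7: sp2
C8: sp
C9: sp
C10: sp3 ✓
C11: sp3 ✓
C12: sp
C13: sp
C1, C2, C3, C10, C11 → 5 sp3 carbons.

5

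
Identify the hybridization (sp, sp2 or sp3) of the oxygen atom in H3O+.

Three σ bonds + one lone pair = steric number 4 → sp3.

sp³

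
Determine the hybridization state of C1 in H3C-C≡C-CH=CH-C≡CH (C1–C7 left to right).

sp³

C1: 4 σ bonds; 4 regions of electron density → sp3.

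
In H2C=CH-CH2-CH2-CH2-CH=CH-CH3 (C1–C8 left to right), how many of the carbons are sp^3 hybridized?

4

C1: sp2
C2: sp2
C3: sp3 ✓
C4: sp3 ✓
C5: sp3 ✓
C6: sp2
C7: sp2
C8: sp3 ✓
C3, C4, C5, C8 → 4 sp3 carbons.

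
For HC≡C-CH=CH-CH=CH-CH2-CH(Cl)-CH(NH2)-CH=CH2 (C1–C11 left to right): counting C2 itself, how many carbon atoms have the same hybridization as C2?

C2 is sp (two π bonds).
C1: sp ✓
C2: sp ✓
C3: sp2
C4: sp2
C5: sp2
C6: sp2
C7: sp3
C8: sp3
C9: sp3
C10: sp2
C11: sp2
2 carbons are sp.

2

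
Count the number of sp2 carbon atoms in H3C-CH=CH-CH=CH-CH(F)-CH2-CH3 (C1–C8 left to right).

C1: sp3
C2: sp2 ✓
C3: sp2 ✓
C4: sp2 ✓
C5: sp2 ✓
C6: sp3
C7: sp3
C8: sp3
C2, C3, C4, C5 → 4 sp2 carbons.

4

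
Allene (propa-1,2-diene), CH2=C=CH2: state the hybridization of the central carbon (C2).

Two σ bonds and two π bonds (one to each neighbour) → sp.

sp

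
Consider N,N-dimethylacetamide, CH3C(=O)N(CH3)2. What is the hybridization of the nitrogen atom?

sp²

Amide resonance: N lone pair conjugated with C=O → sp2.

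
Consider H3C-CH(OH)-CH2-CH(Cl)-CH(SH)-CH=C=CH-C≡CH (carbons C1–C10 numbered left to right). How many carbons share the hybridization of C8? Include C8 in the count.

2

C8 is sp2 (one π bond).
C1: sp3
C2: sp3
C3: sp3
C4: sp3
C5: sp3
C6: sp2 ✓
C7: sp
C8: sp2 ✓
C9: sp
C10: sp
2 carbons are sp2.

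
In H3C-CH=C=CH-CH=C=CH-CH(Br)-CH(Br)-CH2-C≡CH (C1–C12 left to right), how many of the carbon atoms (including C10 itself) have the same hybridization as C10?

C10 is sp3 (only σ bonds).
C1: sp3 ✓
C2: sp2
C3: sp
C4: sp2
C5: sp2
C6: sp
C7: sp2
C8: sp3 ✓
C9: sp3 ✓
C10: sp3 ✓
C11: sp
C12: sp
4 carbons are sp3.

4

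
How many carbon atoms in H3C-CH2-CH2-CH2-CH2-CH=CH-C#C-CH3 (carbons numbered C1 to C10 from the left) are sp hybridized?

C1: sp3
C2: sp3
C3: sp3
C4: sp3
C5: sp3
C6: sp2
C7: sp2
C8: sp ✓
C9: sp ✓
C10: sp3
C8, C9 → 2 sp carbons.

2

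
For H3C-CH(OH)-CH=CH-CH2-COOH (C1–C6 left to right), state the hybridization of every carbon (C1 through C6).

C1 sp3, C2 sp3, C3 sp2, C4 sp2, C5 sp3, C6 sp2

C1 — 4 σ bonds. Steric number 4, so sp3.
C2 has 4 σ bonds: steric number 4 → sp3.
C3 (3 σ bonds, plus one π bond) has steric number 3: sp2.
C4 is sp2: 3 σ bonds, plus one π bond, 3 electron-density regions.
C5: 4 σ bonds — 4 electron domains, sp3.
C6 is sp2: 3 σ bonds, plus one π bond, 3 electron-density regions.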